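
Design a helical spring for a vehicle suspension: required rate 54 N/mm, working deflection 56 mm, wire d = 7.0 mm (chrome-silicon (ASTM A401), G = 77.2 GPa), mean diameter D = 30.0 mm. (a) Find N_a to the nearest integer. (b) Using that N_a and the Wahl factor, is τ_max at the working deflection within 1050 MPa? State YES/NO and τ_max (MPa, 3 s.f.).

(a) 16 coils; (b) YES, τ_max = 918 MPa

N_a = Gd⁴/(8D³k) = (77.2×10³)(7.0⁴)/(8·30.0³·54) = 15.89 → N_a = 16
Actual rate k = Gd⁴/(8D³·16) = 53.633 N/mm
Working load F = kδ = 53.633·56 = 3003.5 N
C = 30.0/7.0 = 4.2857; K_W = (4C−1)/(4C−4)+0.615/C = 1.3718
τ_max = K_W·8FD/(πd³) = 1.3718·668.95 = 917.63 MPa
τ_max ≤ 1050 MPa → acceptable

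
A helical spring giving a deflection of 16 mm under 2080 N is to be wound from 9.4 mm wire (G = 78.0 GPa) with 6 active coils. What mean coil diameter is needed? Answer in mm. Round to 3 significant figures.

Required rate k = F/δ = 2080/16 = 130 N/mm
D = (Gd⁴/(8N_a·k))^(1/3) = (78.0×10³·9.4⁴/(8·6·130))^(1/3)
  = (97593.6)^(1/3) = 46.0405 mm

46.0 mm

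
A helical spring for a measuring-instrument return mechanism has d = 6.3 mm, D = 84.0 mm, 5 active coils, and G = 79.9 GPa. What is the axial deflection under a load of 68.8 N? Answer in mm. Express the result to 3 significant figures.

13.0 mm

k = Gd⁴/(8D³N_a) = (79.9×10³)(6.3⁴)/(8·84.0³·5) = 5.309 N/mm
δ = F/k = 68.8 / 5.309 = 12.959 mm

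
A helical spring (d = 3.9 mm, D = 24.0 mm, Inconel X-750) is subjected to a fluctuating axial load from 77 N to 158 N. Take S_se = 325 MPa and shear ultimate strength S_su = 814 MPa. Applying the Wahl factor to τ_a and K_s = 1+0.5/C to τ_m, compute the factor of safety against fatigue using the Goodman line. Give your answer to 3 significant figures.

C = D/d = 24.0/3.9 = 6.1538; K_W = (4C−1)/(4C−4)+0.615/C = 1.2455; K_s = 1+0.5/C = 1.0813
F_a = (F_max−F_min)/2 = 40.5 N; F_m = (F_max+F_min)/2 = 117.5 N
τ_a = K_W·8F_aD/(πd³) = 1.2455 × 41.727 = 51.969 MPa
τ_m = K_s·8F_mD/(πd³) = 1.0813 × 121.06 = 130.89 MPa
Goodman: 1/n_f = τ_a/S_se + τ_m/S_su = 51.969/325 + 130.89/814 = 0.15990 + 0.16080 = 0.32071
n_f = 1/0.32071 = 3.118

3.12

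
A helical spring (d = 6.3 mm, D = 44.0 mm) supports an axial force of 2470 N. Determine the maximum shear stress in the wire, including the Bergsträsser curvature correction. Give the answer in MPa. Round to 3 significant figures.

Spring index C = D/d = 44.0/6.3 = 6.9841
K_B = (4C+2)/(4C−3) = 29.937/24.937 = 1.2005
τ₀ = 8FD/(πd³) = 8·2470·44.0/(π·6.3³) = 869440/785.55 = 1106.8 MPa
τ_max = K·τ₀ = 1.2005 × 1106.8 = 1328.7 MPa

1330 MPa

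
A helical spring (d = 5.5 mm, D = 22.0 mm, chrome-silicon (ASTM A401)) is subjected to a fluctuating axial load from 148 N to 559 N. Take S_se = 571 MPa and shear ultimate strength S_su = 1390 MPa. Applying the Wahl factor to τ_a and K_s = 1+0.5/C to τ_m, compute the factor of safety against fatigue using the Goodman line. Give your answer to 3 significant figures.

3.75

C = D/d = 22.0/5.5 = 4.0000; K_W = (4C−1)/(4C−4)+0.615/C = 1.4038; K_s = 1+0.5/C = 1.1250
F_a = (F_max−F_min)/2 = 205.5 N; F_m = (F_max+F_min)/2 = 353.5 N
τ_a = K_W·8F_aD/(πd³) = 1.4038 × 69.197 = 97.135 MPa
τ_m = K_s·8F_mD/(πd³) = 1.1250 × 119.03 = 133.91 MPa
Goodman: 1/n_f = τ_a/S_se + τ_m/S_su = 97.135/571 + 133.91/1390 = 0.17011 + 0.09634 = 0.26645
n_f = 1/0.26645 = 3.753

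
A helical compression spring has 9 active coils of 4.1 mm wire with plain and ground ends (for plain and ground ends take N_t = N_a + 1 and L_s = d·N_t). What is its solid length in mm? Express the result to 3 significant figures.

plain and ground ends: N_t = N_a + 1 = 9 + 1 = 10
L_s = d·N_t = 4.1 × 10 = 41 mm

41.0 mm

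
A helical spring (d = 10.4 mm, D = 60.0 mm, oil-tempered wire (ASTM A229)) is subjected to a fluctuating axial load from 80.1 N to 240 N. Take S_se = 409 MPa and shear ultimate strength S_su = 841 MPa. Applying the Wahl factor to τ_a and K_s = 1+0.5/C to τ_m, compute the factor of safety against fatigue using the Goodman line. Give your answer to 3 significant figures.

C = D/d = 60.0/10.4 = 5.7692; K_W = (4C−1)/(4C−4)+0.615/C = 1.2639; K_s = 1+0.5/C = 1.0867
F_a = (F_max−F_min)/2 = 79.95 N; F_m = (F_max+F_min)/2 = 160.05 N
τ_a = K_W·8F_aD/(πd³) = 1.2639 × 10.859 = 13.725 MPa
τ_m = K_s·8F_mD/(πd³) = 1.0867 × 21.739 = 23.623 MPa
Goodman: 1/n_f = τ_a/S_se + τ_m/S_su = 13.725/409 + 23.623/841 = 0.03356 + 0.02809 = 0.061647
n_f = 1/0.061647 = 16.22

16.2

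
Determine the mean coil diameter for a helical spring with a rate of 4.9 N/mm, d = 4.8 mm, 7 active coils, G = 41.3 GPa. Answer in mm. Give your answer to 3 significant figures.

D = (Gd⁴/(8N_a·k))^(1/3) = (41.3×10³·4.8⁴/(8·7·4.9))^(1/3)
  = (79897.1)^(1/3) = 43.0702 mm

43.1 mm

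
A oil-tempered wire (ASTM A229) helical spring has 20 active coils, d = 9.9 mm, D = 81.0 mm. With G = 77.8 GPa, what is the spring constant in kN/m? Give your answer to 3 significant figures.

8.79 kN/m

k = Gd⁴/(8D³N_a) = (77.8×10³ × 9.9⁴) / (8 × 81.0³ × 20)
  = 7.47344e+08 / 8.50306e+07 = 8.7891 N/mm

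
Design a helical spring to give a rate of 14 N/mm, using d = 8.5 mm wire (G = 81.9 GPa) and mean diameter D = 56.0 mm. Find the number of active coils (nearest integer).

22

N_a = Gd⁴/(8D³k) = (81.9×10³ × 8.5⁴)/(8 × 56.0³ × 14)
    = 4.27523e+08 / 1.9669e+07 = 21.74 → 22 coils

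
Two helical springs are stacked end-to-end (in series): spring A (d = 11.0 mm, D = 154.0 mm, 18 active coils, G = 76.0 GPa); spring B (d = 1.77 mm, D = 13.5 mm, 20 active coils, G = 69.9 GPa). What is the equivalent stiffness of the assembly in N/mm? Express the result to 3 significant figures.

k_A = Gd⁴/(8D³N_a) = (76.0×10³)(11.0⁴)/(8·154.0³·18) = 2.1157 N/mm
k_B = Gd⁴/(8D³N_a) = (69.9×10³)(1.77⁴)/(8·13.5³·20) = 1.7428 N/mm
Series: 1/k_eq = 1/2.1157 + 1/1.7428 = 1.0464; k_eq = 0.95562 N/mm

0.956 N/mm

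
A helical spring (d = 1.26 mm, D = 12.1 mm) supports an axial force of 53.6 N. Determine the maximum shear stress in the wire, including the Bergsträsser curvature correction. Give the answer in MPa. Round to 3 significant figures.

Spring index C = D/d = 12.1/1.26 = 9.6032
K_B = (4C+2)/(4C−3) = 40.413/35.413 = 1.1412
τ₀ = 8FD/(πd³) = 8·53.6·12.1/(π·1.26³) = 5188.48/6.2844 = 825.62 MPa
τ_max = K·τ₀ = 1.1412 × 825.62 = 942.19 MPa

942 MPa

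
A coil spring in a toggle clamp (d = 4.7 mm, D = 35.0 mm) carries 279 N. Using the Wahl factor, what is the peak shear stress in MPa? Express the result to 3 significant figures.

287 MPa

Spring index C = D/d = 35.0/4.7 = 7.4468
K_W = (4C−1)/(4C−4) + 0.615/C = 28.787/25.787 + 0.0826 = 1.1989
τ₀ = 8FD/(πd³) = 8·279·35.0/(π·4.7³) = 78120/326.17 = 239.51 MPa
τ_max = K·τ₀ = 1.1989 × 239.51 = 287.15 MPa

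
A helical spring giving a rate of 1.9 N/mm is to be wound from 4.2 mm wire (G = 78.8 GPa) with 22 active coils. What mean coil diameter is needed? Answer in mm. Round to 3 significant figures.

41.9 mm

D = (Gd⁴/(8N_a·k))^(1/3) = (78.8×10³·4.2⁴/(8·22·1.9))^(1/3)
  = (73325.9)^(1/3) = 41.8555 mm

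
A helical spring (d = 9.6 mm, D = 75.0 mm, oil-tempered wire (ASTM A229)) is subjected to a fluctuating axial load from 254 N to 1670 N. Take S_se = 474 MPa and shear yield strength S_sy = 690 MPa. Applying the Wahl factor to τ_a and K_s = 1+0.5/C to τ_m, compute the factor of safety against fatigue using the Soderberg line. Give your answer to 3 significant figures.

1.42

C = D/d = 75.0/9.6 = 7.8125; K_W = (4C−1)/(4C−4)+0.615/C = 1.1888; K_s = 1+0.5/C = 1.0640
F_a = (F_max−F_min)/2 = 708 N; F_m = (F_max+F_min)/2 = 962 N
τ_a = K_W·8F_aD/(πd³) = 1.1888 × 152.83 = 181.69 MPa
τ_m = K_s·8F_mD/(πd³) = 1.0640 × 207.66 = 220.96 MPa
Soderberg: 1/n_f = τ_a/S_se + τ_m/S_sy = 181.69/474 + 220.96/690 = 0.38331 + 0.32023 = 0.70354
n_f = 1/0.70354 = 1.421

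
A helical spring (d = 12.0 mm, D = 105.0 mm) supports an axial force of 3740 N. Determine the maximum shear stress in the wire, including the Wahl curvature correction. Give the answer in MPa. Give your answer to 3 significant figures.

Spring index C = D/d = 105.0/12.0 = 8.7500
K_W = (4C−1)/(4C−4) + 0.615/C = 34.000/31.000 + 0.0703 = 1.1671
τ₀ = 8FD/(πd³) = 8·3740·105.0/(π·12.0³) = 3.1416e+06/5428.7 = 578.71 MPa
τ_max = K·τ₀ = 1.1671 × 578.71 = 675.38 MPa

675 MPa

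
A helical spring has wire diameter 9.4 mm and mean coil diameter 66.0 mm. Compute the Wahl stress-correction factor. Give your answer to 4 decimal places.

1.2121

C = D/d = 66.0/9.4 = 7.0213
K_W = (4C−1)/(4C−4) + 0.615/C = 27.085/24.085 + 0.0876 = 1.2121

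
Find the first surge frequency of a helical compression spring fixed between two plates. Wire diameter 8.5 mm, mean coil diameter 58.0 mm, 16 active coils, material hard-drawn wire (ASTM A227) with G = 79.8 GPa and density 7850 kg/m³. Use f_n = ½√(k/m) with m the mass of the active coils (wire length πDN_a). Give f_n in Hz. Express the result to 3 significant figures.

k = Gd⁴/(8D³N_a) = (79.8×10³)(8.5⁴)/(8·58.0³·16) = 16.68 N/mm = 16680 N/m
Wire length L = πDN_a = π·58.0·16 = 2915.4 mm
m = ρ·(πd²/4)·L = 7850 × 56.745×10⁻⁶ m² × 2.9154 m = 1.2987 kg
f_n = ½√(k/m) = 0.5·√(16680/1.2987) = 0.5·√(12844) = 56.665 Hz

56.7 Hz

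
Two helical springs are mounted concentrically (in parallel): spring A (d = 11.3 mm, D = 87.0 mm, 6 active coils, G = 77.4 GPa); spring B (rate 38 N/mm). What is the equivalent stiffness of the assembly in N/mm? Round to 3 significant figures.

k_A = Gd⁴/(8D³N_a) = (77.4×10³)(11.3⁴)/(8·87.0³·6) = 39.926 N/mm
Parallel: k_eq = 39.926 + 38 = 77.926 N/mm

77.9 N/mm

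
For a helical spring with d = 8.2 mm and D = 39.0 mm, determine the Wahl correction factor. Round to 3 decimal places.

1.329

C = D/d = 39.0/8.2 = 4.7561
K_W = (4C−1)/(4C−4) + 0.615/C = 18.024/15.024 + 0.1293 = 1.3290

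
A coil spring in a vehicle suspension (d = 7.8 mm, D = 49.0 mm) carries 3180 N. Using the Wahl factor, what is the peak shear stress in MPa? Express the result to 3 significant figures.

1040 MPa

Spring index C = D/d = 49.0/7.8 = 6.2821
K_W = (4C−1)/(4C−4) + 0.615/C = 24.128/21.128 + 0.0979 = 1.2399
τ₀ = 8FD/(πd³) = 8·3180·49.0/(π·7.8³) = 1.24656e+06/1490.8 = 836.14 MPa
τ_max = K·τ₀ = 1.2399 × 836.14 = 1036.7 MPa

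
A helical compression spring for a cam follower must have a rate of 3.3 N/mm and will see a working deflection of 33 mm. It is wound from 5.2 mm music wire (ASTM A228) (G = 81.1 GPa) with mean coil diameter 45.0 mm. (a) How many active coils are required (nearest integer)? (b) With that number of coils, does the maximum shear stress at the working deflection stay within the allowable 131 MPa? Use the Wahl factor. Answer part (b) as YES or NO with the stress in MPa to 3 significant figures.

(a) 25 coils; (b) YES, τ_max = 102 MPa

N_a = Gd⁴/(8D³k) = (81.1×10³)(5.2⁴)/(8·45.0³·3.3) = 24.65 → N_a = 25
Actual rate k = Gd⁴/(8D³·25) = 3.2536 N/mm
Working load F = kδ = 3.2536·33 = 107.37 N
C = 45.0/5.2 = 8.6538; K_W = (4C−1)/(4C−4)+0.615/C = 1.1691
τ_max = K_W·8FD/(πd³) = 1.1691·87.503 = 102.3 MPa
τ_max ≤ 131 MPa → acceptable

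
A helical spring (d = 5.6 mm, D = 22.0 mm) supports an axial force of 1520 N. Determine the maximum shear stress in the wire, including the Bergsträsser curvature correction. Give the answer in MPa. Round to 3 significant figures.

Spring index C = D/d = 22.0/5.6 = 3.9286
K_B = (4C+2)/(4C−3) = 17.714/12.714 = 1.3933
τ₀ = 8FD/(πd³) = 8·1520·22.0/(π·5.6³) = 267520/551.71 = 484.89 MPa
τ_max = K·τ₀ = 1.3933 × 484.89 = 675.58 MPa

676 MPa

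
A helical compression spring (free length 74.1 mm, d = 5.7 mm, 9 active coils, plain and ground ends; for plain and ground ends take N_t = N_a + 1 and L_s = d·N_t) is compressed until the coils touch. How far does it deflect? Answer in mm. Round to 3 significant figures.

N_t = 10; L_s = 5.7·10 = 57 mm
δ_solid = L₀ − L_s = 74.1 − 57 = 17.1 mm

17.1 mm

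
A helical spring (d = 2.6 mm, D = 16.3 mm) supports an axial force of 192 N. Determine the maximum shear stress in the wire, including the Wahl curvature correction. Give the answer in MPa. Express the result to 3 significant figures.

Spring index C = D/d = 16.3/2.6 = 6.2692
K_W = (4C−1)/(4C−4) + 0.615/C = 24.077/21.077 + 0.0981 = 1.2404
τ₀ = 8FD/(πd³) = 8·192·16.3/(π·2.6³) = 25036.8/55.217 = 453.43 MPa
τ_max = K·τ₀ = 1.2404 × 453.43 = 562.45 MPa

562 MPa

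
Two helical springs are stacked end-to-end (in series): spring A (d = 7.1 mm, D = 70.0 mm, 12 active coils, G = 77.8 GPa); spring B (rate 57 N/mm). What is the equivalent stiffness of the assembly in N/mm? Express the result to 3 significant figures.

k_A = Gd⁴/(8D³N_a) = (77.8×10³)(7.1⁴)/(8·70.0³·12) = 6.0041 N/mm
Series: 1/k_eq = 1/6.0041 + 1/57 = 0.1841; k_eq = 5.4319 N/mm

5.43 N/mm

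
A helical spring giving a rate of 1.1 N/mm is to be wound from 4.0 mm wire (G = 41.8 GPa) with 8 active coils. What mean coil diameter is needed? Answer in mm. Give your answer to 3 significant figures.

D = (Gd⁴/(8N_a·k))^(1/3) = (41.8×10³·4.0⁴/(8·8·1.1))^(1/3)
  = (152000)^(1/3) = 53.3680 mm

53.4 mm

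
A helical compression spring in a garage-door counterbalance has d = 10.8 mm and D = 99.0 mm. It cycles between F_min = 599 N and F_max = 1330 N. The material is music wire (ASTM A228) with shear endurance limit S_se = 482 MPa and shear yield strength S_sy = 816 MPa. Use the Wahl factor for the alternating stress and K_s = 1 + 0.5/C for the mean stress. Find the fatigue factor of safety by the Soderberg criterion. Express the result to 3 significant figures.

2.35

C = D/d = 99.0/10.8 = 9.1667; K_W = (4C−1)/(4C−4)+0.615/C = 1.1589; K_s = 1+0.5/C = 1.0545
F_a = (F_max−F_min)/2 = 365.5 N; F_m = (F_max+F_min)/2 = 964.5 N
τ_a = K_W·8F_aD/(πd³) = 1.1589 × 73.146 = 84.771 MPa
τ_m = K_s·8F_mD/(πd³) = 1.0545 × 193.02 = 203.55 MPa
Soderberg: 1/n_f = τ_a/S_se + τ_m/S_sy = 84.771/482 + 203.55/816 = 0.17587 + 0.24945 = 0.42532
n_f = 1/0.42532 = 2.351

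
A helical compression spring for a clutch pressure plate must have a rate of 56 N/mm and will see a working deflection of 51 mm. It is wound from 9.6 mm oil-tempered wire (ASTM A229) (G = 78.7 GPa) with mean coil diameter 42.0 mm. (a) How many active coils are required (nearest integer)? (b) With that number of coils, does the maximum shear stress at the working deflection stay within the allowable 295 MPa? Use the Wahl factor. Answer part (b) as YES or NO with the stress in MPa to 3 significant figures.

(a) 20 coils; (b) NO, τ_max = 474 MPa

N_a = Gd⁴/(8D³k) = (78.7×10³)(9.6⁴)/(8·42.0³·56) = 20.14 → N_a = 20
Actual rate k = Gd⁴/(8D³·20) = 56.389 N/mm
Working load F = kδ = 56.389·51 = 2875.8 N
C = 42.0/9.6 = 4.3750; K_W = (4C−1)/(4C−4)+0.615/C = 1.3628
τ_max = K_W·8FD/(πd³) = 1.3628·347.65 = 473.77 MPa
τ_max > 295 MPa → exceeds allowable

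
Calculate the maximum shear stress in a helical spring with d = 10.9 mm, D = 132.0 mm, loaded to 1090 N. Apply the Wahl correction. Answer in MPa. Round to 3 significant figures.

316 MPa

Spring index C = D/d = 132.0/10.9 = 12.1101
K_W = (4C−1)/(4C−4) + 0.615/C = 47.440/44.440 + 0.0508 = 1.1183
τ₀ = 8FD/(πd³) = 8·1090·132.0/(π·10.9³) = 1.15104e+06/4068.5 = 282.92 MPa
τ_max = K·τ₀ = 1.1183 × 282.92 = 316.38 MPa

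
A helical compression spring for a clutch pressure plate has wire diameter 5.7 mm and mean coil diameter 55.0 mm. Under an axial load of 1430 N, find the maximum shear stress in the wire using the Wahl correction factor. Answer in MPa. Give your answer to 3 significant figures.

1240 MPa

Spring index C = D/d = 55.0/5.7 = 9.6491
K_W = (4C−1)/(4C−4) + 0.615/C = 37.596/34.596 + 0.0637 = 1.1505
τ₀ = 8FD/(πd³) = 8·1430·55.0/(π·5.7³) = 629200/581.8 = 1081.5 MPa
τ_max = K·τ₀ = 1.1505 × 1081.5 = 1244.2 MPa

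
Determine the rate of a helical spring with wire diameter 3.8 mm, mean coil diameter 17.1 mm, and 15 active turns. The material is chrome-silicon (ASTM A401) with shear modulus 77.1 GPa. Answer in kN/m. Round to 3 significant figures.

26.8 kN/m

k = Gd⁴/(8D³N_a) = (77.1×10³ × 3.8⁴) / (8 × 17.1³ × 15)
  = 1.60764e+07 / 600025 = 26.793 N/mm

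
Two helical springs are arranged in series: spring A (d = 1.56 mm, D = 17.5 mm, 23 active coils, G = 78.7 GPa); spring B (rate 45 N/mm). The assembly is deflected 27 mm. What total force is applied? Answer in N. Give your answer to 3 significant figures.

k_A = Gd⁴/(8D³N_a) = (78.7×10³)(1.56⁴)/(8·17.5³·23) = 0.47265 N/mm
Series: 1/k_eq = 1/0.47265 + 1/45 = 2.1379; k_eq = 0.46774 N/mm
F = k_eq·δ = 0.46774·27 = 12.629 N

12.6 N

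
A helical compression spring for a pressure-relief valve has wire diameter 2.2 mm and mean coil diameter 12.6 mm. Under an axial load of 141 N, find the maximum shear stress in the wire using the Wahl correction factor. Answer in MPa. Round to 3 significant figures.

538 MPa

Spring index C = D/d = 12.6/2.2 = 5.7273
K_W = (4C−1)/(4C−4) + 0.615/C = 21.909/18.909 + 0.1074 = 1.2660
τ₀ = 8FD/(πd³) = 8·141·12.6/(π·2.2³) = 14212.8/33.452 = 424.88 MPa
τ_max = K·τ₀ = 1.2660 × 424.88 = 537.91 MPa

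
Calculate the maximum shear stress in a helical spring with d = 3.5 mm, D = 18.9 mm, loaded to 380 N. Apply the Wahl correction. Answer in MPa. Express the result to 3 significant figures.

548 MPa

Spring index C = D/d = 18.9/3.5 = 5.4000
K_W = (4C−1)/(4C−4) + 0.615/C = 20.600/17.600 + 0.1139 = 1.2843
τ₀ = 8FD/(πd³) = 8·380·18.9/(π·3.5³) = 57456/134.7 = 426.56 MPa
τ_max = K·τ₀ = 1.2843 × 426.56 = 547.85 MPa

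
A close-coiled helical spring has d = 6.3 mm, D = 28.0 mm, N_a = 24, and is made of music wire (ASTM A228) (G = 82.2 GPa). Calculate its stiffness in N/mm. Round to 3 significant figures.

k = Gd⁴/(8D³N_a) = (82.2×10³ × 6.3⁴) / (8 × 28.0³ × 24)
  = 1.29489e+08 / 4.21478e+06 = 30.723 N/mm

30.7 N/mm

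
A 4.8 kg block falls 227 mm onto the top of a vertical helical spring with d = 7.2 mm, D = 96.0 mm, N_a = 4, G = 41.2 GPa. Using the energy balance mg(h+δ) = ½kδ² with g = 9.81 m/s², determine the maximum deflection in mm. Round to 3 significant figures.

k = Gd⁴/(8D³N_a) = (41.2×10³)(7.2⁴)/(8·96.0³·4) = 3.9108 N/mm
W = mg = 4.8 × 9.81 = 47.088 N
½kδ² − Wδ − Wh = 0 → δ = (W + √(W² + 2kWh))/k
δ = (47.088 + √(2217.3 + 83604.5))/3.9108 = (47.088 + 292.95)/3.9108 = 86.95 mm

86.9 mm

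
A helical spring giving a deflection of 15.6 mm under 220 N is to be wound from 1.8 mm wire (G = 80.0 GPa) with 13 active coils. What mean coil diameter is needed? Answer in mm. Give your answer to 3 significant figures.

Required rate k = F/δ = 220/15.6 = 14.103 N/mm
D = (Gd⁴/(8N_a·k))^(1/3) = (80.0×10³·1.8⁴/(8·13·14.103))^(1/3)
  = (572.596)^(1/3) = 8.3039 mm

8.30 mm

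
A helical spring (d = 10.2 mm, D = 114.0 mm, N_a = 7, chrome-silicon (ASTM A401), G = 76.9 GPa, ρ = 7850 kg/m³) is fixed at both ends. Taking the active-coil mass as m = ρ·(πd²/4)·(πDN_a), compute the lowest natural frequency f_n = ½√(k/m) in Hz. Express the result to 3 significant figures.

39.5 Hz

k = Gd⁴/(8D³N_a) = (76.9×10³)(10.2⁴)/(8·114.0³·7) = 10.033 N/mm = 10033 N/m
Wire length L = πDN_a = π·114.0·7 = 2507 mm
m = ρ·(πd²/4)·L = 7850 × 81.713×10⁻⁶ m² × 2.507 m = 1.6081 kg
f_n = ½√(k/m) = 0.5·√(10033/1.6081) = 0.5·√(6239) = 39.494 Hz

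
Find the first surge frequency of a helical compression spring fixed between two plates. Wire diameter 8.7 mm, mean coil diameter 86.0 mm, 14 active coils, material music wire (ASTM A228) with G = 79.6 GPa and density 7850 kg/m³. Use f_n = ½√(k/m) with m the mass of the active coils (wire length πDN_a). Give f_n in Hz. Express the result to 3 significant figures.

30.1 Hz

k = Gd⁴/(8D³N_a) = (79.6×10³)(8.7⁴)/(8·86.0³·14) = 6.4014 N/mm = 6401.4 N/m
Wire length L = πDN_a = π·86.0·14 = 3782.5 mm
m = ρ·(πd²/4)·L = 7850 × 59.447×10⁻⁶ m² × 3.7825 m = 1.7651 kg
f_n = ½√(k/m) = 0.5·√(6401.4/1.7651) = 0.5·√(3626.6) = 30.111 Hz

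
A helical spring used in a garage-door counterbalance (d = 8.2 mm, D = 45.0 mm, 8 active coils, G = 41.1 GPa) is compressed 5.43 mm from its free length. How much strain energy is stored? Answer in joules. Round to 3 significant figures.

k = Gd⁴/(8D³N_a) = (41.1×10³)(8.2⁴)/(8·45.0³·8) = 31.862 N/mm
U = ½kδ² = 0.5 × 31.862 × 5.43² = 469.73 N·mm = 0.46973 J

0.470 J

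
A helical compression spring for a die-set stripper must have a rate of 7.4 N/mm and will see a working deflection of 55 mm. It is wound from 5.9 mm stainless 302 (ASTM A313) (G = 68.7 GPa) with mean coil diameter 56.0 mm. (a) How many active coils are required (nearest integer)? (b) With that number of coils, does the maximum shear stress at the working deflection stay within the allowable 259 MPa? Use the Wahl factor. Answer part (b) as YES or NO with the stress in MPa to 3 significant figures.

N_a = Gd⁴/(8D³k) = (68.7×10³)(5.9⁴)/(8·56.0³·7.4) = 8.007 → N_a = 8
Actual rate k = Gd⁴/(8D³·8) = 7.4066 N/mm
Working load F = kδ = 7.4066·55 = 407.36 N
C = 56.0/5.9 = 9.4915; K_W = (4C−1)/(4C−4)+0.615/C = 1.1531
τ_max = K_W·8FD/(πd³) = 1.1531·282.85 = 326.16 MPa
τ_max > 259 MPa → exceeds allowable

(a) 8 coils; (b) NO, τ_max = 326 MPa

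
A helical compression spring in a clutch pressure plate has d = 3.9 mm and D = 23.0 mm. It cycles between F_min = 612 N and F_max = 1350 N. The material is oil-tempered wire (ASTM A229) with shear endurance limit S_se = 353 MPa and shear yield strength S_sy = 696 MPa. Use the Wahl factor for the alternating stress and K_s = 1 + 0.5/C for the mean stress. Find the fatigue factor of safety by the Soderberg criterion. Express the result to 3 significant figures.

0.356

C = D/d = 23.0/3.9 = 5.8974; K_W = (4C−1)/(4C−4)+0.615/C = 1.2574; K_s = 1+0.5/C = 1.0848
F_a = (F_max−F_min)/2 = 369 N; F_m = (F_max+F_min)/2 = 981 N
τ_a = K_W·8F_aD/(πd³) = 1.2574 × 364.33 = 458.12 MPa
τ_m = K_s·8F_mD/(πd³) = 1.0848 × 968.6 = 1050.7 MPa
Soderberg: 1/n_f = τ_a/S_se + τ_m/S_sy = 458.12/353 + 1050.7/696 = 1.29780 + 1.50965 = 2.8075
n_f = 1/2.8075 = 0.3562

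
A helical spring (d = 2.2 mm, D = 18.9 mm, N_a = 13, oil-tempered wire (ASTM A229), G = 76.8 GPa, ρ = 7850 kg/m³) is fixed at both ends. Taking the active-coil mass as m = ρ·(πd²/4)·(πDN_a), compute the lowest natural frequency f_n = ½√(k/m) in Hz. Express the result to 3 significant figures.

k = Gd⁴/(8D³N_a) = (76.8×10³)(2.2⁴)/(8·18.9³·13) = 2.5623 N/mm = 2562.3 N/m
Wire length L = πDN_a = π·18.9·13 = 771.89 mm
m = ρ·(πd²/4)·L = 7850 × 3.8013×10⁻⁶ m² × 0.77189 m = 0.023033 kg
f_n = ½√(k/m) = 0.5·√(2562.3/0.023033) = 0.5·√(1.1124e+05) = 166.77 Hz

167 Hz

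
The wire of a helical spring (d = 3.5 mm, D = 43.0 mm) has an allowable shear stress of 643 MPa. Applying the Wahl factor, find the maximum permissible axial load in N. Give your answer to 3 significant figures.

C = D/d = 43.0/3.5 = 12.2857
K_W = (4C−1)/(4C−4) + 0.615/C = 48.143/45.143 + 0.0501 = 1.1165
τ_max = K·8FD/(πd³) → F_max = τ_allow·πd³/(8DK)
F_max = 643·π·3.5³/(8·43.0·1.1165) = 86609/384.08 = 225.5 N

225 N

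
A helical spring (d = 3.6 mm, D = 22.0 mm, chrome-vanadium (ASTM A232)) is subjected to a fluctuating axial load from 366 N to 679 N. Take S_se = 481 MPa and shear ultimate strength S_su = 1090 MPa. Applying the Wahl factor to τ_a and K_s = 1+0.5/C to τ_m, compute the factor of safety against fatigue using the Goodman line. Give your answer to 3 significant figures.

C = D/d = 22.0/3.6 = 6.1111; K_W = (4C−1)/(4C−4)+0.615/C = 1.2474; K_s = 1+0.5/C = 1.0818
F_a = (F_max−F_min)/2 = 156.5 N; F_m = (F_max+F_min)/2 = 522.5 N
τ_a = K_W·8F_aD/(πd³) = 1.2474 × 187.92 = 234.4 MPa
τ_m = K_s·8F_mD/(πd³) = 1.0818 × 627.4 = 678.73 MPa
Goodman: 1/n_f = τ_a/S_se + τ_m/S_su = 234.4/481 + 678.73/1090 = 0.48733 + 0.62269 = 1.11
n_f = 1/1.11 = 0.9009

0.901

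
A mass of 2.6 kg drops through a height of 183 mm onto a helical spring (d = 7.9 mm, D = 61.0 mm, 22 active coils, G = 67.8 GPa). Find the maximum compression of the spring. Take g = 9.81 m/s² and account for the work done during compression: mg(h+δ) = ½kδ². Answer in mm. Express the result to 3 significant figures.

41.6 mm

k = Gd⁴/(8D³N_a) = (67.8×10³)(7.9⁴)/(8·61.0³·22) = 6.6105 N/mm
W = mg = 2.6 × 9.81 = 25.506 N
½kδ² − Wδ − Wh = 0 → δ = (W + √(W² + 2kWh))/k
δ = (25.506 + √(650.56 + 61710.5))/6.6105 = (25.506 + 249.72)/6.6105 = 41.635 mm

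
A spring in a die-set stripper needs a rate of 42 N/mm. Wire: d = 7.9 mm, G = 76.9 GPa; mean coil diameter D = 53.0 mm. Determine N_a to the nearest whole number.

N_a = Gd⁴/(8D³k) = (76.9×10³ × 7.9⁴)/(8 × 53.0³ × 42)
    = 2.99526e+08 / 5.00227e+07 = 5.988 → 6 coils

6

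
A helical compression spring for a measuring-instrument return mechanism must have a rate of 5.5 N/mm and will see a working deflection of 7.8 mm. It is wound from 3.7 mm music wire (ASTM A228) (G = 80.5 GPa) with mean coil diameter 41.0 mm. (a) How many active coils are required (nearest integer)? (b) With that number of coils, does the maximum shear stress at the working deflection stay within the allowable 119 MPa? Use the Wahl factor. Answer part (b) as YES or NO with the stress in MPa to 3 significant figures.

N_a = Gd⁴/(8D³k) = (80.5×10³)(3.7⁴)/(8·41.0³·5.5) = 4.975 → N_a = 5
Actual rate k = Gd⁴/(8D³·5) = 5.4726 N/mm
Working load F = kδ = 5.4726·7.8 = 42.686 N
C = 41.0/3.7 = 11.0811; K_W = (4C−1)/(4C−4)+0.615/C = 1.1299
τ_max = K_W·8FD/(πd³) = 1.1299·87.984 = 99.413 MPa
τ_max ≤ 119 MPa → acceptable

(a) 5 coils; (b) YES, τ_max = 99.4 MPa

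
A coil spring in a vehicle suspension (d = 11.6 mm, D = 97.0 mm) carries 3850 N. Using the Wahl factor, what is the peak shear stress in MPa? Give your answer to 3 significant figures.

Spring index C = D/d = 97.0/11.6 = 8.3621
K_W = (4C−1)/(4C−4) + 0.615/C = 32.448/29.448 + 0.0735 = 1.1754
τ₀ = 8FD/(πd³) = 8·3850·97.0/(π·11.6³) = 2.9876e+06/4903.7 = 609.25 MPa
τ_max = K·τ₀ = 1.1754 × 609.25 = 716.13 MPa

716 MPa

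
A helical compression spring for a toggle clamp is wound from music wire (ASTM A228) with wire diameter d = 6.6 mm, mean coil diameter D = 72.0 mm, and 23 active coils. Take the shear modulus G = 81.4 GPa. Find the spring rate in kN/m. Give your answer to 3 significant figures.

2.25 kN/m

k = Gd⁴/(8D³N_a) = (81.4×10³ × 6.6⁴) / (8 × 72.0³ × 23)
  = 1.54454e+08 / 6.86776e+07 = 2.249 N/mm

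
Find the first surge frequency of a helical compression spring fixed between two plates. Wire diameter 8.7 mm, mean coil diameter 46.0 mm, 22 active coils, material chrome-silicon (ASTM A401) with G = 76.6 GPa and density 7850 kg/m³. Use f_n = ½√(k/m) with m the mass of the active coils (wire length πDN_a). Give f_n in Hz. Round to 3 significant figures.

65.7 Hz

k = Gd⁴/(8D³N_a) = (76.6×10³)(8.7⁴)/(8·46.0³·22) = 25.616 N/mm = 25616 N/m
Wire length L = πDN_a = π·46.0·22 = 3179.3 mm
m = ρ·(πd²/4)·L = 7850 × 59.447×10⁻⁶ m² × 3.1793 m = 1.4836 kg
f_n = ½√(k/m) = 0.5·√(25616/1.4836) = 0.5·√(17266) = 65.7 Hz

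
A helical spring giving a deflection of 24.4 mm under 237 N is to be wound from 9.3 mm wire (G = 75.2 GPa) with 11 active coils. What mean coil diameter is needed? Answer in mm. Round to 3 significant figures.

Required rate k = F/δ = 237/24.4 = 9.7131 N/mm
D = (Gd⁴/(8N_a·k))^(1/3) = (75.2×10³·9.3⁴/(8·11·9.7131))^(1/3)
  = (658125)^(1/3) = 86.9834 mm

87.0 mm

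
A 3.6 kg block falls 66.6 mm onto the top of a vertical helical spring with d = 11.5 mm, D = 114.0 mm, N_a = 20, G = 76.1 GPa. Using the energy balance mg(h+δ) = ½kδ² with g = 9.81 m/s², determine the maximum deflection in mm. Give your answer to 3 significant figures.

k = Gd⁴/(8D³N_a) = (76.1×10³)(11.5⁴)/(8·114.0³·20) = 5.6149 N/mm
W = mg = 3.6 × 9.81 = 35.316 N
½kδ² − Wδ − Wh = 0 → δ = (W + √(W² + 2kWh))/k
δ = (35.316 + √(1247.2 + 26413))/5.6149 = (35.316 + 166.31)/5.6149 = 35.91 mm

35.9 mm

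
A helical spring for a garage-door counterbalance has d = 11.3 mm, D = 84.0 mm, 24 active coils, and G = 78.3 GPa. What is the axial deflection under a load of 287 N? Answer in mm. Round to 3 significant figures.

25.6 mm

k = Gd⁴/(8D³N_a) = (78.3×10³)(11.3⁴)/(8·84.0³·24) = 11.219 N/mm
δ = F/k = 287 / 11.219 = 25.583 mm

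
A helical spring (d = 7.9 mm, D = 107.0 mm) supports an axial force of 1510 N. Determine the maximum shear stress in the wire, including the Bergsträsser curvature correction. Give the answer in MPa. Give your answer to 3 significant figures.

916 MPa

Spring index C = D/d = 107.0/7.9 = 13.5443
K_B = (4C+2)/(4C−3) = 56.177/51.177 = 1.0977
τ₀ = 8FD/(πd³) = 8·1510·107.0/(π·7.9³) = 1.29256e+06/1548.9 = 834.49 MPa
τ_max = K·τ₀ = 1.0977 × 834.49 = 916.02 MPa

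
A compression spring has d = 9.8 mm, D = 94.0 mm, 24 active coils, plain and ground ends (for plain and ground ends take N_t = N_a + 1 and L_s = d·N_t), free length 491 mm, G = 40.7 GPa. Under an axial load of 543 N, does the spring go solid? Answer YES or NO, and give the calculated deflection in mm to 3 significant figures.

NO, δ = 231 mm

k = Gd⁴/(8D³N_a) = (40.7×10³)(9.8⁴)/(8·94.0³·24) = 2.354 N/mm
N_t = 25; L_s = 9.8·25 = 245 mm; δ_solid = L₀ − L_s = 491 − 245 = 246 mm
δ = F/k = 543/2.354 = 230.67 mm
δ < δ_solid → spring does not go solid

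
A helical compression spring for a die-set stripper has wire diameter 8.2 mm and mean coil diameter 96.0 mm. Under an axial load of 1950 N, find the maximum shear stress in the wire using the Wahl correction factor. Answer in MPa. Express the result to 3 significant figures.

971 MPa

Spring index C = D/d = 96.0/8.2 = 11.7073
K_W = (4C−1)/(4C−4) + 0.615/C = 45.829/42.829 + 0.0525 = 1.1226
τ₀ = 8FD/(πd³) = 8·1950·96.0/(π·8.2³) = 1.4976e+06/1732.2 = 864.58 MPa
τ_max = K·τ₀ = 1.1226 × 864.58 = 970.56 MPa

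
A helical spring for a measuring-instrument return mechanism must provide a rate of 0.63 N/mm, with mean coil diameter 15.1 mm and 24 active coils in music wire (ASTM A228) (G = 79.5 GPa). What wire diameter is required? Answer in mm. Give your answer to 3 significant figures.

d = (8D³N_a·k / G)^(1/4) = (8·15.1³·24·0.63 / (79.5×10³))^0.25
  = (5.2385)^0.25 = 1.5129 mm

1.51 mm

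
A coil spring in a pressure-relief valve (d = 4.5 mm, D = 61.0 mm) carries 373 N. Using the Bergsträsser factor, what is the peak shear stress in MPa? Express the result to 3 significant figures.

Spring index C = D/d = 61.0/4.5 = 13.5556
K_B = (4C+2)/(4C−3) = 56.222/51.222 = 1.0976
τ₀ = 8FD/(πd³) = 8·373·61.0/(π·4.5³) = 182024/286.28 = 635.83 MPa
τ_max = K·τ₀ = 1.0976 × 635.83 = 697.9 MPa

698 MPa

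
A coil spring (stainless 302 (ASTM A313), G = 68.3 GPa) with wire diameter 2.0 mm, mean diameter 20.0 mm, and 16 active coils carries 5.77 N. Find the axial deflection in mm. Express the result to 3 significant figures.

5.41 mm

k = Gd⁴/(8D³N_a) = (68.3×10³)(2.0⁴)/(8·20.0³·16) = 1.0672 N/mm
δ = F/k = 5.77 / 1.0672 = 5.4067 mm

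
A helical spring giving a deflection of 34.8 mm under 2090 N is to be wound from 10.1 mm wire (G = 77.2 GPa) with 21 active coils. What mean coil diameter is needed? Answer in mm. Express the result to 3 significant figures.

43.0 mm

Required rate k = F/δ = 2090/34.8 = 60.057 N/mm
D = (Gd⁴/(8N_a·k))^(1/3) = (77.2×10³·10.1⁴/(8·21·60.057))^(1/3)
  = (79620.8)^(1/3) = 43.0205 mm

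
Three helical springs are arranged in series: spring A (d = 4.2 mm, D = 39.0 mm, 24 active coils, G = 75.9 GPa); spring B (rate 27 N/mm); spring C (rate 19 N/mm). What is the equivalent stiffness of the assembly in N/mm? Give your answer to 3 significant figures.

k_A = Gd⁴/(8D³N_a) = (75.9×10³)(4.2⁴)/(8·39.0³·24) = 2.0737 N/mm
Series: 1/k_eq = 1/2.0737 + 1/27 + 1/19 = 0.5719; k_eq = 1.7486 N/mm

1.75 N/mm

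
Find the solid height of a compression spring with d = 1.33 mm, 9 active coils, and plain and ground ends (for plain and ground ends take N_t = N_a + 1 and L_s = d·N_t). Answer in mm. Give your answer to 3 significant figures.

13.3 mm

plain and ground ends: N_t = N_a + 1 = 9 + 1 = 10
L_s = d·N_t = 1.33 × 10 = 13.3 mm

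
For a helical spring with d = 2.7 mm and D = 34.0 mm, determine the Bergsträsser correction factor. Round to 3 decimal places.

1.106

C = D/d = 34.0/2.7 = 12.5926
K_B = (4C+2)/(4C−3) = 52.370/47.370 = 1.1056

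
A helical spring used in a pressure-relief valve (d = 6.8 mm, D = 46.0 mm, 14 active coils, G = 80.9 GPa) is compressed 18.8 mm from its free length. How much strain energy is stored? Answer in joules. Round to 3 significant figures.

k = Gd⁴/(8D³N_a) = (80.9×10³)(6.8⁴)/(8·46.0³·14) = 15.867 N/mm
U = ½kδ² = 0.5 × 15.867 × 18.8² = 2804 N·mm = 2.804 J

2.80 J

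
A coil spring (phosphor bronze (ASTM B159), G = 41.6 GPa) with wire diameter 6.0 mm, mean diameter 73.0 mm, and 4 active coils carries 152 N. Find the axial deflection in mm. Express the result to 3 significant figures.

k = Gd⁴/(8D³N_a) = (41.6×10³)(6.0⁴)/(8·73.0³·4) = 4.3309 N/mm
δ = F/k = 152 / 4.3309 = 35.097 mm

35.1 mm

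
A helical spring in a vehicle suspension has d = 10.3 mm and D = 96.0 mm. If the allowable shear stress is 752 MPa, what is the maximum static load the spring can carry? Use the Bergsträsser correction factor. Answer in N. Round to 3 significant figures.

C = D/d = 96.0/10.3 = 9.3204
K_B = (4C+2)/(4C−3) = 39.282/34.282 = 1.1459
τ_max = K·8FD/(πd³) → F_max = τ_allow·πd³/(8DK)
F_max = 752·π·10.3³/(8·96.0·1.1459) = 2.5815e+06/880.01 = 2933.5 N

2930 N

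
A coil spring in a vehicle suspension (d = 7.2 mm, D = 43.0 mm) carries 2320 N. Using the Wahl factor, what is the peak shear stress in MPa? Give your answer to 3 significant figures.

Spring index C = D/d = 43.0/7.2 = 5.9722
K_W = (4C−1)/(4C−4) + 0.615/C = 22.889/19.889 + 0.1030 = 1.2538
τ₀ = 8FD/(πd³) = 8·2320·43.0/(π·7.2³) = 798080/1172.6 = 680.61 MPa
τ_max = K·τ₀ = 1.2538 × 680.61 = 853.36 MPa

853 MPa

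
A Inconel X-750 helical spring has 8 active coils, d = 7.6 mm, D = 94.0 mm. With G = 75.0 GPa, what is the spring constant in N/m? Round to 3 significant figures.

4710 N/m

k = Gd⁴/(8D³N_a) = (75.0×10³ × 7.6⁴) / (8 × 94.0³ × 8)
  = 2.50216e+08 / 5.31574e+07 = 4.7071 N/mm = 4707.1 N/m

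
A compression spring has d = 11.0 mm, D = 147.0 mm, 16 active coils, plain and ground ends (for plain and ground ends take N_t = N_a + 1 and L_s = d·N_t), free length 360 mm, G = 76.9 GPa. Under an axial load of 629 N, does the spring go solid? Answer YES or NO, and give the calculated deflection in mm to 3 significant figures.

YES, δ = 227 mm

k = Gd⁴/(8D³N_a) = (76.9×10³)(11.0⁴)/(8·147.0³·16) = 2.7691 N/mm
N_t = 17; L_s = 11.0·17 = 187 mm; δ_solid = L₀ − L_s = 360 − 187 = 173 mm
δ = F/k = 629/2.7691 = 227.15 mm
δ ≥ δ_solid → spring goes solid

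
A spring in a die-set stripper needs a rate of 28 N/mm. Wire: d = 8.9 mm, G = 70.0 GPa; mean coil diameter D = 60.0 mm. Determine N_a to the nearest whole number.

N_a = Gd⁴/(8D³k) = (70.0×10³ × 8.9⁴)/(8 × 60.0³ × 28)
    = 4.39196e+08 / 4.8384e+07 = 9.077 → 9 coils

9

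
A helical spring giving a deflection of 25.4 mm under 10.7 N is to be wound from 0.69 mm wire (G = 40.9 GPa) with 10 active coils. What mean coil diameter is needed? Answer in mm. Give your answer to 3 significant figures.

Required rate k = F/δ = 10.7/25.4 = 0.42126 N/mm
D = (Gd⁴/(8N_a·k))^(1/3) = (40.9×10³·0.69⁴/(8·10·0.42126))^(1/3)
  = (275.093)^(1/3) = 6.5037 mm

6.50 mm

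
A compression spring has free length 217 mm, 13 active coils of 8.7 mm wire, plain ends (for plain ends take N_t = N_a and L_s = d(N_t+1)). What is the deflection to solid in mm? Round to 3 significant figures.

N_t = 13; L_s = 8.7·14 = 121.8 mm
δ_solid = L₀ − L_s = 217 − 121.8 = 95.2 mm

95.2 mm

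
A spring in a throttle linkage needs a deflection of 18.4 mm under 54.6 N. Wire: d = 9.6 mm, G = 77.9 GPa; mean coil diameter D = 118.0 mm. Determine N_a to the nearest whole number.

17

Required rate k = F/δ = 54.6/18.4 = 2.9674 N/mm
N_a = Gd⁴/(8D³k) = (77.9×10³ × 9.6⁴)/(8 × 118.0³ × 2.9674)
    = 6.61641e+08 / 3.90042e+07 = 16.96 → 17 coils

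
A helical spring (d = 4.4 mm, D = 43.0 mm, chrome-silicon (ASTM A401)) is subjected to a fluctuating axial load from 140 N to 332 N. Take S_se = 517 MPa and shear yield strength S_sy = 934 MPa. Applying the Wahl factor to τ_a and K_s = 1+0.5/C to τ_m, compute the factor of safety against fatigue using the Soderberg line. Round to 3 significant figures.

1.62

C = D/d = 43.0/4.4 = 9.7727; K_W = (4C−1)/(4C−4)+0.615/C = 1.1484; K_s = 1+0.5/C = 1.0512
F_a = (F_max−F_min)/2 = 96 N; F_m = (F_max+F_min)/2 = 236 N
τ_a = K_W·8F_aD/(πd³) = 1.1484 × 123.4 = 141.72 MPa
τ_m = K_s·8F_mD/(πd³) = 1.0512 × 303.36 = 318.88 MPa
Soderberg: 1/n_f = τ_a/S_se + τ_m/S_sy = 141.72/517 + 318.88/934 = 0.27412 + 0.34142 = 0.61553
n_f = 1/0.61553 = 1.625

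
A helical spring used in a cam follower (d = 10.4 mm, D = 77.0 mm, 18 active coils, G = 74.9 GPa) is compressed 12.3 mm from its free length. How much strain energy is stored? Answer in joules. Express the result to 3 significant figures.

k = Gd⁴/(8D³N_a) = (74.9×10³)(10.4⁴)/(8·77.0³·18) = 13.328 N/mm
U = ½kδ² = 0.5 × 13.328 × 12.3² = 1008.2 N·mm = 1.0082 J

1.01 J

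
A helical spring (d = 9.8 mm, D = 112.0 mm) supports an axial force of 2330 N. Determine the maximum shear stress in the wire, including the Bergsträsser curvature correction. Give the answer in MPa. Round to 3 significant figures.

789 MPa

Spring index C = D/d = 112.0/9.8 = 11.4286
K_B = (4C+2)/(4C−3) = 47.714/42.714 = 1.1171
τ₀ = 8FD/(πd³) = 8·2330·112.0/(π·9.8³) = 2.08768e+06/2956.8 = 706.05 MPa
τ_max = K·τ₀ = 1.1171 × 706.05 = 788.7 MPa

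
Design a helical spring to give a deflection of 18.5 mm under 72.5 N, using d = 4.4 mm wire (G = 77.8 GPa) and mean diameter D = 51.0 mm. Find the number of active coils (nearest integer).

7

Required rate k = F/δ = 72.5/18.5 = 3.9189 N/mm
N_a = Gd⁴/(8D³k) = (77.8×10³ × 4.4⁴)/(8 × 51.0³ × 3.9189)
    = 2.91602e+07 / 4.15879e+06 = 7.012 → 7 coils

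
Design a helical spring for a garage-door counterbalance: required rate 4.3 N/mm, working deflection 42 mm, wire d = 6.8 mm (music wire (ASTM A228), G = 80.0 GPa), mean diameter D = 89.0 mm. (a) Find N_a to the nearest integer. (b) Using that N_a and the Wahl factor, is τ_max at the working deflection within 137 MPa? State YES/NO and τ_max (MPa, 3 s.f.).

(a) 7 coils; (b) NO, τ_max = 145 MPa

N_a = Gd⁴/(8D³k) = (80.0×10³)(6.8⁴)/(8·89.0³·4.3) = 7.053 → N_a = 7
Actual rate k = Gd⁴/(8D³·7) = 4.3328 N/mm
Working load F = kδ = 4.3328·42 = 181.98 N
C = 89.0/6.8 = 13.0882; K_W = (4C−1)/(4C−4)+0.615/C = 1.1090
τ_max = K_W·8FD/(πd³) = 1.1090·131.17 = 145.47 MPa
τ_max > 137 MPa → exceeds allowable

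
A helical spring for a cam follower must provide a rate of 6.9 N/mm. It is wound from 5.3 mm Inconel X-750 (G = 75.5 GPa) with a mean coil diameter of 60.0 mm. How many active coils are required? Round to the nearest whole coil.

N_a = Gd⁴/(8D³k) = (75.5×10³ × 5.3⁴)/(8 × 60.0³ × 6.9)
    = 5.95731e+07 / 1.19232e+07 = 4.996 → 5 coils

5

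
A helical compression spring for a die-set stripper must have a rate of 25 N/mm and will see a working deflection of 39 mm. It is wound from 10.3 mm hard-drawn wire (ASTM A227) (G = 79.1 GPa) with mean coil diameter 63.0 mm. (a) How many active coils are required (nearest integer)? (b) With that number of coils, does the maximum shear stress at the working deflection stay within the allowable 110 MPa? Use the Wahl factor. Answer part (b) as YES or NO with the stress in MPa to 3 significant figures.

N_a = Gd⁴/(8D³k) = (79.1×10³)(10.3⁴)/(8·63.0³·25) = 17.8 → N_a = 18
Actual rate k = Gd⁴/(8D³·18) = 24.725 N/mm
Working load F = kδ = 24.725·39 = 964.29 N
C = 63.0/10.3 = 6.1165; K_W = (4C−1)/(4C−4)+0.615/C = 1.2471
τ_max = K_W·8FD/(πd³) = 1.2471·141.57 = 176.56 MPa
τ_max > 110 MPa → exceeds allowable

(a) 18 coils; (b) NO, τ_max = 177 MPa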